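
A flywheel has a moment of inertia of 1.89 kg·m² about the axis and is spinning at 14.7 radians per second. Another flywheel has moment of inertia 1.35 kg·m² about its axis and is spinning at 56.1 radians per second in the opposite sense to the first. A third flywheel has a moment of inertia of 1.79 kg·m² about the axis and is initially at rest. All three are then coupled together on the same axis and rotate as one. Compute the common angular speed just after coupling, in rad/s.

No external torque acts about the common axis, so total angular momentum is conserved.
Taking A's sense as positive: L = (1.890)(14.7) − (1.350)(56.1) = -47.95 kg·m²·rad/s.
Combined I = 1.890 + 1.350 + 1.790 = 5.030 kg·m².
ω_f = L / I = -47.95 / 5.030 = -9.533 rad/s.

|ω_f| ≈ 9.53 rad/s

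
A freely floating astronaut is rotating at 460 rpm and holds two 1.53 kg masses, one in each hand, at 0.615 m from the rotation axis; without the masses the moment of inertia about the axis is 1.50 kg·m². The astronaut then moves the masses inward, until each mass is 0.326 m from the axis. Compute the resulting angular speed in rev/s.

ω₂ ≈ 11.2 rev/s

Angular momentum about the spin axis is conserved since the torque about it is zero.
I₁ = 1.50 + 2(1.53)(0.615)² = 2.657 kg·m²; I₂ = 1.50 + 2(1.53)(0.326)² = 1.825 kg·m².
ω₂ = I₁ω₁ / I₂ = (2.657)(460 rpm) / (1.825) = 669.7 rpm = 11.16 rev/s.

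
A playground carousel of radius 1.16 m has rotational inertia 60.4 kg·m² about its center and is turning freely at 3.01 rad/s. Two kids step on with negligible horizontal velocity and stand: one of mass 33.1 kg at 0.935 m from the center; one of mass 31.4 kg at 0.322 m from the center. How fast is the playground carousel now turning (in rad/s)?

ω_f ≈ 1.96 rad/s

The added mass arrives with no angular momentum about the center, and any external torque about the center is negligible, so the system's angular momentum is conserved.
Added inertia Σmr² = (33.1)(0.935)² + (31.4)(0.322)² = 32.19 kg·m²; I_f = 60.40 + 32.19 = 92.59 kg·m².
ω_f = I_p ω_i / I_f = (60.40)(3.01) / 92.59 = 1.963 rad/s.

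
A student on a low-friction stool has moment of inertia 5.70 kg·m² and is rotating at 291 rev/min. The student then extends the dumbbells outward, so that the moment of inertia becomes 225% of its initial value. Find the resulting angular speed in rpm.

ω₂ ≈ 129 rpm

With no external torque about the axis, L is conserved: I₁ω₁ = I₂ω₂.
I₂ = 2.25 × 5.70 = 12.83 kg·m².
ω₂ = I₁ω₁ / I₂ = (5.700)(291 rpm) / (12.83) = 129.3 rpm.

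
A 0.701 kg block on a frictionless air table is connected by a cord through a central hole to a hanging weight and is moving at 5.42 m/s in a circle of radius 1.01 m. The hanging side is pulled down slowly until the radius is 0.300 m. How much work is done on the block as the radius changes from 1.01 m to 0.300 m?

The only horizontal force on the mass is along the cord (radial), so it exerts no torque about the hole and angular momentum m v r is conserved.
v₂ = v₁ r₁ / r₂ = (5.42)(1.01) / (0.300) = 18.25 m/s.
W = ΔKE = ½m(v₂² − v₁²) = 106.4 J.

W ≈ 106 J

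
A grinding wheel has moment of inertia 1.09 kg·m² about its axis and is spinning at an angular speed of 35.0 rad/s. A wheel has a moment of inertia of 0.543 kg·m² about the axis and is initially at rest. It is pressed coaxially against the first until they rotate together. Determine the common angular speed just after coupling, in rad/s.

|ω_f| ≈ 23.4 rad/s

No external torque acts about the common axis, so total angular momentum is conserved.
Taking A's sense as positive: L = (1.090)(35.0) = 38.15 kg·m²·rad/s.
Combined I = 1.090 + 0.5430 = 1.633 kg·m².
ω_f = L / I = 38.15 / 1.633 = 23.36 rad/s.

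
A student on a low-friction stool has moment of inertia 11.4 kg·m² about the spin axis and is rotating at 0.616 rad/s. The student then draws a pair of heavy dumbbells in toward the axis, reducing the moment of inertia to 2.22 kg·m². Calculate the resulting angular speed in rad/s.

No external torque acts about the spin axis, so angular momentum is conserved.
ω₂ = I₁ω₁ / I₂ = (11.40)(0.616 rad/s) / (2.220) = 3.163 rad/s.

ω₂ ≈ 3.16 rad/s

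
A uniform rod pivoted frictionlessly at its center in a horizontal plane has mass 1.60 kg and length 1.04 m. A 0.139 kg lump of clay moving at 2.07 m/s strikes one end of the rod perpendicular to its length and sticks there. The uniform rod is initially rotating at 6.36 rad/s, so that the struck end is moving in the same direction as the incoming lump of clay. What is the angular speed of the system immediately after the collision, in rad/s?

|ω_f| ≈ 5.87 rad/s

The axle reaction passes through the pivot and exerts no torque about it; angular momentum about the pivot is conserved through the impact.
I_p = (1/12)(1.60)(1.04)² = 0.1442 kg·m². Taking the sense of the lump of clay's angular momentum as positive, L_{lump} = m v R = (0.139)(2.07)(1.04/2) = 0.1496 kg·m²/s.
L_i = +I_p ω_p + m v R = +(0.1442)(6.36) + 0.1496 = 1.067 kg·m²/s.
After sticking, I_f = I_p + m R² = 0.1442 + (0.139)(1.04/2)² = 0.1818 kg·m².
ω_f = L_i / I_f = 1.067 / 0.1818 = 5.868 rad/s.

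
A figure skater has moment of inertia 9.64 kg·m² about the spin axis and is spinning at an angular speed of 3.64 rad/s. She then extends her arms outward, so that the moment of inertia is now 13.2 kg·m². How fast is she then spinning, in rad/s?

No external torque acts about the spin axis, so angular momentum is conserved.
ω₂ = I₁ω₁ / I₂ = (9.640)(3.64 rad/s) / (13.20) = 2.658 rad/s.

ω₂ ≈ 2.66 rad/s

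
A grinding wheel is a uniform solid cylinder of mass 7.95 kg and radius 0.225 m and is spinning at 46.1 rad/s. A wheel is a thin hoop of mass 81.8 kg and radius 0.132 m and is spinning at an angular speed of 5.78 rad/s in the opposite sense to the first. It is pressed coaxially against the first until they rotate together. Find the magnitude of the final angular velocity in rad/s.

The coupling torques are internal; angular momentum about the shared axis is conserved.
Moments of inertia: I_A = ½(7.95)(0.225)² = 0.2012 kg·m²; I_B = (81.8)(0.132)² = 1.425 kg·m².
Taking A's sense as positive: L = (0.2012)(46.1) − (1.425)(5.78) = 1.039 kg·m²·rad/s.
Combined I = 0.2012 + 1.425 = 1.627 kg·m².
ω_f = L / I = 1.039 / 1.627 = 0.6386 rad/s.

|ω_f| ≈ 0.639 rad/s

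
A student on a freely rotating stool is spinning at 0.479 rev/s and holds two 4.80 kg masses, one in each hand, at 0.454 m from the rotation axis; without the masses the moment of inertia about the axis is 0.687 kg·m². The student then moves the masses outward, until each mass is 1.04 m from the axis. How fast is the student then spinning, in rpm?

With no external torque about the axis, L is conserved: I₁ω₁ = I₂ω₂.
I₁ = 0.687 + 2(4.80)(0.454)² = 2.666 kg·m²; I₂ = 0.687 + 2(4.80)(1.04)² = 11.07 kg·m².
ω₂ = I₁ω₁ / I₂ = (2.666)(0.479 rev/s) / (11.07) = 0.1153 rev/s = 6.921 rpm.

ω₂ ≈ 6.92 rpm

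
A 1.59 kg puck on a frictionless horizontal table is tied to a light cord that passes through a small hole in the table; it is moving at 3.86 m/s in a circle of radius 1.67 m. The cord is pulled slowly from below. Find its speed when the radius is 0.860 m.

Central (radial) force ⇒ zero torque about the center ⇒ m v r is constant.
v₂ = v₁ r₁ / r₂ = (3.86)(1.67) / (0.860) = 7.496 m/s.

v₂ ≈ 7.50 m/s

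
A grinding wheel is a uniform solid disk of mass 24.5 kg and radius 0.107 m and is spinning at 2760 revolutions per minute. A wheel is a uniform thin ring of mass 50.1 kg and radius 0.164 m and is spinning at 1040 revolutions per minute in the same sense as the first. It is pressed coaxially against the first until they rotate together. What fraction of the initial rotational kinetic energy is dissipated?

The coupling torques are internal; angular momentum about the shared axis is conserved.
Moments of inertia: I_A = ½(24.5)(0.107)² = 0.1403 kg·m²; I_B = (50.1)(0.164)² = 1.347 kg·m².
Taking A's sense as positive: L = (0.1403)(2760) + (1.347)(1040) = 1788 kg·m²·rpm.
Combined I = 0.1403 + 1.347 = 1.488 kg·m².
ω_f = L / I = 1788 / 1.488 = 1202 rpm.
KE_i = ½ΣIω² = 13850 J; KE_f = ½(1.488)(125.9)² = 11790 J.
Fraction dissipated = (KE_i − KE_f)/KE_i = 0.1488.

fraction ≈ 0.149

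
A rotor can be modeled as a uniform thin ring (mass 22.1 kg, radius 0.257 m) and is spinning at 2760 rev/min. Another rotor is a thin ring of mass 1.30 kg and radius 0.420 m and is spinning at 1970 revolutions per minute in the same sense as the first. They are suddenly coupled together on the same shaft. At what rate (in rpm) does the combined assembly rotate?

The coupling torques are internal; angular momentum about the shared axis is conserved.
Moments of inertia: I_A = (22.1)(0.257)² = 1.460 kg·m²; I_B = (1.30)(0.420)² = 0.2293 kg·m².
Taking A's sense as positive: L = (1.460)(2760) + (0.2293)(1970) = 4480 kg·m²·rpm.
Combined I = 1.460 + 0.2293 = 1.689 kg·m².
ω_f = L / I = 4480 / 1.689 = 2653 rpm.

|ω_f| ≈ 2650 rpm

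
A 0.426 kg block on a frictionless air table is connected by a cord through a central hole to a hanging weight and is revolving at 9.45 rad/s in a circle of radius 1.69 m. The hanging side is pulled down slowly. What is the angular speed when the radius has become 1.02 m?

No torque about the axis ⇒ m r₁² ω₁ = m r₂² ω₂.
ω₂ = ω₁ (r₁/r₂)² = (9.45)(1.69/1.02)² = 25.94 rad/s.

ω₂ ≈ 25.9 rad/s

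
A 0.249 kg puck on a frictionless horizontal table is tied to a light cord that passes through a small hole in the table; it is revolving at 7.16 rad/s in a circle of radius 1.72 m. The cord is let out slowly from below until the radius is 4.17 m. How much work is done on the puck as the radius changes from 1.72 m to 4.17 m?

W ≈ -15.7 J

The constraining force is radial, so m r² ω about the center is conserved.
ω₂ = ω₁ (r₁/r₂)² = (7.16)(1.72/4.17)² = 1.218 rad/s.
W = ΔKE = ½m(v₂² − v₁²) = -15.67 J.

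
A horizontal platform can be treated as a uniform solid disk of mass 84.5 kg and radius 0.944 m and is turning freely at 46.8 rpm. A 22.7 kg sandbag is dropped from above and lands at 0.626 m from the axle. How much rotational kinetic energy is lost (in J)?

The added mass arrives with no angular momentum about the axle, and any external torque about the axle is negligible, so the system's angular momentum is conserved.
I_p = ½(84.5)(0.944)² = 37.65 kg·m².
Added inertia Σmr² = (22.7)(0.626)² = 8.896 kg·m²; I_f = 37.65 + 8.896 = 46.55 kg·m².
ω_f = I_p ω_i / I_f = (37.65)(46.8) / 46.55 = 37.86 rpm.
KE_i = ½(37.65)(4.901 rad/s)² = 452.2 J; KE_f = ½(46.55)(3.964)² = 365.7 J.

energy lost ≈ 86.4 J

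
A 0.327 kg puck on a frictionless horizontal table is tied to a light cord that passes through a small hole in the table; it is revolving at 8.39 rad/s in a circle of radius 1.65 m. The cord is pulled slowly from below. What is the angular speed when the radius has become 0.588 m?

No torque about the axis ⇒ m r₁² ω₁ = m r₂² ω₂.
ω₂ = ω₁ (r₁/r₂)² = (8.39)(1.65/0.588)² = 66.07 rad/s.

ω₂ ≈ 66.1 rad/s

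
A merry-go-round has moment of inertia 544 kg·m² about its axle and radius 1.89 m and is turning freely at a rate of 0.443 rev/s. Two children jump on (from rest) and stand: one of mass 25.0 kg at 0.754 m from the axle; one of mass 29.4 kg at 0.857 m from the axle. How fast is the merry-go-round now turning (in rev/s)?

No external torque acts about the axle; L_before = L_after.
Added inertia Σmr² = (25.0)(0.754)² + (29.4)(0.857)² = 35.81 kg·m²; I_f = 544.0 + 35.81 = 579.8 kg·m².
ω_f = I_p ω_i / I_f = (544.0)(0.443) / 579.8 = 0.4156 rev/s.

ω_f ≈ 0.416 rev/s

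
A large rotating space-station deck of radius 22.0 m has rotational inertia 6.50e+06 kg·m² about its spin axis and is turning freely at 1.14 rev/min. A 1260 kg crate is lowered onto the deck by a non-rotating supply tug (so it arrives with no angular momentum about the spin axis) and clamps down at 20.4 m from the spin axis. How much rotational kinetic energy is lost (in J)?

The added mass arrives with no angular momentum about the spin axis, and any external torque about the spin axis is negligible, so the system's angular momentum is conserved.
Added inertia Σmr² = (1260)(20.4)² = 5.244e+05 kg·m²; I_f = 6.500e+06 + 5.244e+05 = 7.024e+06 kg·m².
ω_f = I_p ω_i / I_f = (6.500e+06)(1.14) / 7.024e+06 = 1.055 rpm.
KE_i = ½(6.500e+06)(0.1194 rad/s)² = 46320 J; KE_f = ½(7.024e+06)(0.1105)² = 42860 J.

energy lost ≈ 3460 J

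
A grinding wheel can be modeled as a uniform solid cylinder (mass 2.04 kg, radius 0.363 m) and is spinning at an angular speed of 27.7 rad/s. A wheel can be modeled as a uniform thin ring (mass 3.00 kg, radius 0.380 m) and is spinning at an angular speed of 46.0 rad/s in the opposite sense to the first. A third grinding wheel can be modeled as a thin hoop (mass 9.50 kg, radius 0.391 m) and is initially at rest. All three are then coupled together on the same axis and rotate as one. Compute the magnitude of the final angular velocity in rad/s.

The coupling torques are internal; angular momentum about the shared axis is conserved.
Moments of inertia: I_A = ½(2.04)(0.363)² = 0.1344 kg·m²; I_B = (3.00)(0.380)² = 0.4332 kg·m²; I_C = (9.50)(0.391)² = 1.452 kg·m².
Taking A's sense as positive: L = (0.1344)(27.7) − (0.4332)(46.0) = -16.20 kg·m²·rad/s.
Combined I = 0.1344 + 0.4332 + 1.452 = 2.020 kg·m².
ω_f = L / I = -16.20 / 2.020 = -8.022 rad/s.

|ω_f| ≈ 8.02 rad/s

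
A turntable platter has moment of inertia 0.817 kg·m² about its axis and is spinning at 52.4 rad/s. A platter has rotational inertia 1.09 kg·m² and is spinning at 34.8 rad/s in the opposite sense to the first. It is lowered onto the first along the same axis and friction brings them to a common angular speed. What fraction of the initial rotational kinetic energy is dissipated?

fraction ≈ 0.996

No external torque acts about the common axis, so total angular momentum is conserved.
Taking A's sense as positive: L = (0.8170)(52.4) − (1.090)(34.8) = 4.879 kg·m²·rad/s.
Combined I = 0.8170 + 1.090 = 1.907 kg·m².
ω_f = L / I = 4.879 / 1.907 = 2.558 rad/s.
KE_i = ½ΣIω² = 1782 J; KE_f = ½(1.907)(2.558)² = 6.241 J.
Fraction dissipated = (KE_i − KE_f)/KE_i = 0.9965.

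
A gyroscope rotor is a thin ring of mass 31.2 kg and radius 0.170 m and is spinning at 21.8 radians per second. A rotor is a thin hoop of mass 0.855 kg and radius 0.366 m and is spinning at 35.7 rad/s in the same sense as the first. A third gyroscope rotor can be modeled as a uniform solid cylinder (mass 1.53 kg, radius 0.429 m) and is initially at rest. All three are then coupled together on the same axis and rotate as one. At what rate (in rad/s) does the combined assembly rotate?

|ω_f| ≈ 20.5 rad/s

No external torque acts about the common axis, so total angular momentum is conserved.
Moments of inertia: I_A = (31.2)(0.170)² = 0.9017 kg·m²; I_B = (0.855)(0.366)² = 0.1145 kg·m²; I_C = ½(1.53)(0.429)² = 0.1408 kg·m².
Taking A's sense as positive: L = (0.9017)(21.8) + (0.1145)(35.7) = 23.75 kg·m²·rad/s.
Combined I = 0.9017 + 0.1145 + 0.1408 = 1.157 kg·m².
ω_f = L / I = 23.75 / 1.157 = 20.52 rad/s.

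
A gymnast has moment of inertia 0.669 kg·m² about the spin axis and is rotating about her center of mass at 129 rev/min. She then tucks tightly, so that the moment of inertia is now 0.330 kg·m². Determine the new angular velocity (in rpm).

ω₂ ≈ 262 rpm

Angular momentum about the spin axis is conserved since the torque about it is zero.
ω₂ = I₁ω₁ / I₂ = (0.6690)(129 rpm) / (0.3300) = 261.5 rpm.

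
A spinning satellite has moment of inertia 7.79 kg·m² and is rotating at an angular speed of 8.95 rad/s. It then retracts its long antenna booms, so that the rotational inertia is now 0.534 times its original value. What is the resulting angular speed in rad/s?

Angular momentum about the spin axis is conserved since the torque about it is zero.
I₂ = 0.534 × 7.79 = 4.160 kg·m².
ω₂ = I₁ω₁ / I₂ = (7.790)(8.95 rad/s) / (4.160) = 16.76 rad/s.

ω₂ ≈ 16.8 rad/s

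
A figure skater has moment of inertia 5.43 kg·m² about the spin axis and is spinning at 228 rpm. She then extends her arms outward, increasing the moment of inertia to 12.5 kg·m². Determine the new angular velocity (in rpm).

ω₂ ≈ 99.0 rpm

With no external torque about the axis, L is conserved: I₁ω₁ = I₂ω₂.
ω₂ = I₁ω₁ / I₂ = (5.430)(228 rpm) / (12.50) = 99.04 rpm.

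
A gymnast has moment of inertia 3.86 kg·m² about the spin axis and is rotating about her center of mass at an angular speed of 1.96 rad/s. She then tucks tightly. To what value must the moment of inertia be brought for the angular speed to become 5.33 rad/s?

I₂ ≈ 1.42 kg·m²

Angular momentum about the spin axis is conserved since the torque about it is zero.
I₂ = I₁ω₁ / ω₂ = (3.86)(1.96) / (5.33) = 1.419 kg·m².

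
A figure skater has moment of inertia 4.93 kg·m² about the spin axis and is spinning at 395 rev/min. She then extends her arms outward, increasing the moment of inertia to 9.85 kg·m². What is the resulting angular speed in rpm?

No external torque acts about the spin axis, so angular momentum is conserved.
ω₂ = I₁ω₁ / I₂ = (4.930)(395 rpm) / (9.850) = 197.7 rpm.

ω₂ ≈ 198 rpm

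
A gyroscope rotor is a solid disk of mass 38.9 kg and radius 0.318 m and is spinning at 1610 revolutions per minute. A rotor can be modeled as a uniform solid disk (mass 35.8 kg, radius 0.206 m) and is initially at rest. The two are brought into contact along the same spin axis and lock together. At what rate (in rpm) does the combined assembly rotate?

No external torque acts about the common axis, so total angular momentum is conserved.
Moments of inertia: I_A = ½(38.9)(0.318)² = 1.967 kg·m²; I_B = ½(35.8)(0.206)² = 0.7596 kg·m².
Taking A's sense as positive: L = (1.967)(1610) = 3167 kg·m²·rpm.
Combined I = 1.967 + 0.7596 = 2.726 kg·m².
ω_f = L / I = 3167 / 2.726 = 1161 rpm.

|ω_f| ≈ 1160 rpm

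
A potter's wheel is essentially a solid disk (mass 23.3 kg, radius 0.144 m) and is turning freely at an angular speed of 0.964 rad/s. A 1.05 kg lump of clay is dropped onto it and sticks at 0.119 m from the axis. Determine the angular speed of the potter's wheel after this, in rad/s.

The added mass arrives with no angular momentum about the axis, and any external torque about the axis is negligible, so the system's angular momentum is conserved.
I_p = ½(23.3)(0.144)² = 0.2416 kg·m².
Added inertia Σmr² = (1.05)(0.119)² = 0.01487 kg·m²; I_f = 0.2416 + 0.01487 = 0.2564 kg·m².
ω_f = I_p ω_i / I_f = (0.2416)(0.964) / 0.2564 = 0.9081 rad/s.

ω_f ≈ 0.908 rad/s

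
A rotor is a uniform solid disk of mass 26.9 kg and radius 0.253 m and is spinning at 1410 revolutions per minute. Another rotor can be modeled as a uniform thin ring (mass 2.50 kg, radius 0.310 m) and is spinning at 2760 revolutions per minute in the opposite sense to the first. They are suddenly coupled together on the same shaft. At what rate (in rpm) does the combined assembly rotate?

No external torque acts about the common axis, so total angular momentum is conserved.
Moments of inertia: I_A = ½(26.9)(0.253)² = 0.8609 kg·m²; I_B = (2.50)(0.310)² = 0.2402 kg·m².
Taking A's sense as positive: L = (0.8609)(1410) − (0.2402)(2760) = 550.8 kg·m²·rpm.
Combined I = 0.8609 + 0.2402 = 1.101 kg·m².
ω_f = L / I = 550.8 / 1.101 = 500.2 rpm.

|ω_f| ≈ 500 rpm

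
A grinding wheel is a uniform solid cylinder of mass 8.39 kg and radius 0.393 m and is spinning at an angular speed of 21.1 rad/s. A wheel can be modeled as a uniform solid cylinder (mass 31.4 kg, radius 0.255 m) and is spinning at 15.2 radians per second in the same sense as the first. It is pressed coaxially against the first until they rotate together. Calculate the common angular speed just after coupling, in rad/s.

The coupling torques are internal; angular momentum about the shared axis is conserved.
Moments of inertia: I_A = ½(8.39)(0.393)² = 0.6479 kg·m²; I_B = ½(31.4)(0.255)² = 1.021 kg·m².
Taking A's sense as positive: L = (0.6479)(21.1) + (1.021)(15.2) = 29.19 kg·m²·rad/s.
Combined I = 0.6479 + 1.021 = 1.669 kg·m².
ω_f = L / I = 29.19 / 1.669 = 17.49 rad/s.

|ω_f| ≈ 17.5 rad/s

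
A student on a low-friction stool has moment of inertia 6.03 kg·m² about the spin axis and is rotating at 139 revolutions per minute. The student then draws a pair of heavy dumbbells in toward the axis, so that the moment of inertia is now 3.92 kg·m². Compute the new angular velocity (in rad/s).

ω₂ ≈ 22.4 rad/s

With no external torque about the axis, L is conserved: I₁ω₁ = I₂ω₂.
ω₂ = I₁ω₁ / I₂ = (6.030)(139 rpm) / (3.920) = 213.8 rpm = 22.39 rad/s.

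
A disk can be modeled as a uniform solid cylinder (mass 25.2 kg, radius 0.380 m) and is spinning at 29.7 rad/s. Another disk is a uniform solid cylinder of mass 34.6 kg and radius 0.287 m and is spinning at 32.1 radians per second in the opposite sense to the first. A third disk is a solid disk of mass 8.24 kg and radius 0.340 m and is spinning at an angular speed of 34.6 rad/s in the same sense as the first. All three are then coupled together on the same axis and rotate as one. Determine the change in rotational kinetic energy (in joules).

ΔKE ≈ -1740 J

The coupling torques are internal; angular momentum about the shared axis is conserved.
Moments of inertia: I_A = ½(25.2)(0.380)² = 1.819 kg·m²; I_B = ½(34.6)(0.287)² = 1.425 kg·m²; I_C = ½(8.24)(0.340)² = 0.4763 kg·m².
Taking A's sense as positive: L = (1.819)(29.7) − (1.425)(32.1) + (0.4763)(34.6) = 24.77 kg·m²·rad/s.
Combined I = 1.819 + 1.425 + 0.4763 = 3.721 kg·m².
ω_f = L / I = 24.77 / 3.721 = 6.659 rad/s.
KE_i = ½ΣIω² = 1822 J; KE_f = ½(3.721)(6.659)² = 82.48 J.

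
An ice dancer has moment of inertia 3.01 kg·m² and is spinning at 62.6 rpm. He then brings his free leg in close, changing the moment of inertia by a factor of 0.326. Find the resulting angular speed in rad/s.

ω₂ ≈ 20.1 rad/s

Angular momentum about the spin axis is conserved since the torque about it is zero.
I₂ = 0.326 × 3.01 = 0.9813 kg·m².
ω₂ = I₁ω₁ / I₂ = (3.010)(62.6 rpm) / (0.9813) = 192.0 rpm = 20.11 rad/s.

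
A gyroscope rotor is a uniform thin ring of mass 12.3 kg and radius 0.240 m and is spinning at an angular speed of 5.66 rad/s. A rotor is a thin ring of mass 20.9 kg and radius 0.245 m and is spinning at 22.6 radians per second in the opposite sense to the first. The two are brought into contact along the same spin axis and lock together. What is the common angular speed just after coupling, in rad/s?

No external torque acts about the common axis, so total angular momentum is conserved.
Moments of inertia: I_A = (12.3)(0.240)² = 0.7085 kg·m²; I_B = (20.9)(0.245)² = 1.255 kg·m².
Taking A's sense as positive: L = (0.7085)(5.66) − (1.255)(22.6) = -24.34 kg·m²·rad/s.
Combined I = 0.7085 + 1.255 = 1.963 kg·m².
ω_f = L / I = -24.34 / 1.963 = -12.40 rad/s.

|ω_f| ≈ 12.4 rad/s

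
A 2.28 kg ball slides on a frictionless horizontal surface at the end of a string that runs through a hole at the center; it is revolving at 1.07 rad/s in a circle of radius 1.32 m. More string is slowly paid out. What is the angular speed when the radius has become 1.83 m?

ω₂ ≈ 0.557 rad/s

No torque about the axis ⇒ m r₁² ω₁ = m r₂² ω₂.
ω₂ = ω₁ (r₁/r₂)² = (1.07)(1.32/1.83)² = 0.5567 rad/s.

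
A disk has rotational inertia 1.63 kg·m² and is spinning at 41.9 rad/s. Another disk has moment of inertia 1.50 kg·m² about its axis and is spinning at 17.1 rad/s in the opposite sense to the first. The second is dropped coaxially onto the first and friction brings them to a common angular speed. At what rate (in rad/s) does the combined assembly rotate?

|ω_f| ≈ 13.6 rad/s

No external torque acts about the common axis, so total angular momentum is conserved.
Taking A's sense as positive: L = (1.630)(41.9) − (1.500)(17.1) = 42.65 kg·m²·rad/s.
Combined I = 1.630 + 1.500 = 3.130 kg·m².
ω_f = L / I = 42.65 / 3.130 = 13.63 rad/s.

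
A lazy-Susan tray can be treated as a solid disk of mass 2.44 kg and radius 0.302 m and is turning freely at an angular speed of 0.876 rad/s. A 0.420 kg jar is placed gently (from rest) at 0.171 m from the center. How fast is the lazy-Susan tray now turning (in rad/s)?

No external torque acts about the center; L_before = L_after.
I_p = ½(2.44)(0.302)² = 0.1113 kg·m².
Added inertia Σmr² = (0.420)(0.171)² = 0.01228 kg·m²; I_f = 0.1113 + 0.01228 = 0.1236 kg·m².
ω_f = I_p ω_i / I_f = (0.1113)(0.876) / 0.1236 = 0.7889 rad/s.

ω_f ≈ 0.789 rad/s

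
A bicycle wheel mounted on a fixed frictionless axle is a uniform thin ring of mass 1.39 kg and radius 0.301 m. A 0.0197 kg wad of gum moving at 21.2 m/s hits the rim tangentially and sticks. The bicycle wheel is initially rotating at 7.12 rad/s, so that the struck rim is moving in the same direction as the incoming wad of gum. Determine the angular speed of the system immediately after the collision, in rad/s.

About the axle the impulsive forces during the collision are internal, so angular momentum about that axis is conserved.
I_p = (1.39)(0.301)² = 0.1259 kg·m². Taking the sense of the wad of gum's angular momentum as positive, L_{wad} = m v R = (0.0197)(21.2)(0.301) = 0.1257 kg·m²/s.
L_i = +I_p ω_p + m v R = +(0.1259)(7.12) + 0.1257 = 1.022 kg·m²/s.
After sticking, I_f = I_p + m R² = 0.1259 + (0.0197)(0.301)² = 0.1277 kg·m².
ω_f = L_i / I_f = 1.022 / 0.1277 = 8.005 rad/s.

|ω_f| ≈ 8.00 rad/s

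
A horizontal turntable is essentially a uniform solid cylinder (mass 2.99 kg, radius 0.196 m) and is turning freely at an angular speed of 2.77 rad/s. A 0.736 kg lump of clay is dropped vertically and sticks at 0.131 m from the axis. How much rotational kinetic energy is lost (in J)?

The added mass arrives with no angular momentum about the axis, and any external torque about the axis is negligible, so the system's angular momentum is conserved.
I_p = ½(2.99)(0.196)² = 0.05743 kg·m².
Added inertia Σmr² = (0.736)(0.131)² = 0.01263 kg·m²; I_f = 0.05743 + 0.01263 = 0.07006 kg·m².
ω_f = I_p ω_i / I_f = (0.05743)(2.77) / 0.07006 = 2.271 rad/s.
KE_i = ½(0.05743)(2.770 rad/s)² = 0.2203 J; KE_f = ½(0.07006)(2.271)² = 0.1806 J.

energy lost ≈ 0.0397 J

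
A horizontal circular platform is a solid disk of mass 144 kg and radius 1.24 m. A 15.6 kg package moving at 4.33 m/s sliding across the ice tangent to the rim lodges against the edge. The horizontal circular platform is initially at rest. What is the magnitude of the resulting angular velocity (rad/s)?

The axle reaction passes through the central axle and exerts no torque about it; angular momentum about the central axle is conserved through the impact.
I_p = ½(144)(1.24)² = 110.7 kg·m². Taking the sense of the package's angular momentum as positive, L_{package} = m v R = (15.6)(4.33)(1.24) = 83.76 kg·m²/s.
L_i = 0 + 83.76 = 83.76 kg·m²/s.
After sticking, I_f = I_p + m R² = 110.7 + (15.6)(1.24)² = 134.7 kg·m².
ω_f = L_i / I_f = 83.76 / 134.7 = 0.6219 rad/s.

|ω_f| ≈ 0.622 rad/s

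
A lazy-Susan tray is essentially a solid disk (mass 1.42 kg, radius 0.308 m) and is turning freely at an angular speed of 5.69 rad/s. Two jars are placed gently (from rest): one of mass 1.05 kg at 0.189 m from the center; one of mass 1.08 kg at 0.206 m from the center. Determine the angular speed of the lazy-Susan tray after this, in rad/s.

ω_f ≈ 2.54 rad/s

No external torque acts about the center; L_before = L_after.
I_p = ½(1.42)(0.308)² = 0.06735 kg·m².
Added inertia Σmr² = (1.05)(0.189)² + (1.08)(0.206)² = 0.08334 kg·m²; I_f = 0.06735 + 0.08334 = 0.1507 kg·m².
ω_f = I_p ω_i / I_f = (0.06735)(5.69) / 0.1507 = 2.543 rad/s.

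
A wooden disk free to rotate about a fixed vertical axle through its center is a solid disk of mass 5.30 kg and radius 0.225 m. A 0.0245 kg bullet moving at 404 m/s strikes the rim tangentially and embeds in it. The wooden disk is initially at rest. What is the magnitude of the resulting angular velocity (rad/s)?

|ω_f| ≈ 16.4 rad/s

About the axle the impulsive forces during the collision are internal, so angular momentum about that axis is conserved.
I_p = ½(5.30)(0.225)² = 0.1342 kg·m². Taking the sense of the bullet's angular momentum as positive, L_{bullet} = m v R = (0.0245)(404)(0.225) = 2.227 kg·m²/s.
L_i = 0 + 2.227 = 2.227 kg·m²/s.
After sticking, I_f = I_p + m R² = 0.1342 + (0.0245)(0.225)² = 0.1354 kg·m².
ω_f = L_i / I_f = 2.227 / 0.1354 = 16.45 rad/s.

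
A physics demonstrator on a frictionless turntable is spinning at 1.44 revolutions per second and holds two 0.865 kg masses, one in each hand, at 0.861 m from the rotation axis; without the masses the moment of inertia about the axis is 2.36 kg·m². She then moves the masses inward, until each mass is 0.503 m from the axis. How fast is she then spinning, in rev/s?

No external torque acts about the spin axis, so angular momentum is conserved.
I₁ = 2.36 + 2(0.865)(0.861)² = 3.642 kg·m²; I₂ = 2.36 + 2(0.865)(0.503)² = 2.798 kg·m².
ω₂ = I₁ω₁ / I₂ = (3.642)(1.44 rev/s) / (2.798) = 1.875 rev/s.

ω₂ ≈ 1.87 rev/s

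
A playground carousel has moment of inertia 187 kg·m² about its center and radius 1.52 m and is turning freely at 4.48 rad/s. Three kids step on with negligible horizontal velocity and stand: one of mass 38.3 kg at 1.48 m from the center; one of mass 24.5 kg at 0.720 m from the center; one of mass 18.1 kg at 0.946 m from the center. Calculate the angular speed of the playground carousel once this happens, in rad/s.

ω_f ≈ 2.79 rad/s

The added mass arrives with no angular momentum about the center, and any external torque about the center is negligible, so the system's angular momentum is conserved.
Added inertia Σmr² = (38.3)(1.48)² + (24.5)(0.720)² + (18.1)(0.946)² = 112.8 kg·m²; I_f = 187.0 + 112.8 = 299.8 kg·m².
ω_f = I_p ω_i / I_f = (187.0)(4.48) / 299.8 = 2.794 rad/s.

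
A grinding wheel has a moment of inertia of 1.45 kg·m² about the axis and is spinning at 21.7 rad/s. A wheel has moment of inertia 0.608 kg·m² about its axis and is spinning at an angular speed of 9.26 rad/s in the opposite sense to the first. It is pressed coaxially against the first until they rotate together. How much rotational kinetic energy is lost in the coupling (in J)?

ΔKE lost ≈ 205 J

No external torque acts about the common axis, so total angular momentum is conserved.
Taking A's sense as positive: L = (1.450)(21.7) − (0.6080)(9.26) = 25.83 kg·m²·rad/s.
Combined I = 1.450 + 0.6080 = 2.058 kg·m².
ω_f = L / I = 25.83 / 2.058 = 12.55 rad/s.
KE_i = ½ΣIω² = 367.5 J; KE_f = ½(2.058)(12.55)² = 162.2 J.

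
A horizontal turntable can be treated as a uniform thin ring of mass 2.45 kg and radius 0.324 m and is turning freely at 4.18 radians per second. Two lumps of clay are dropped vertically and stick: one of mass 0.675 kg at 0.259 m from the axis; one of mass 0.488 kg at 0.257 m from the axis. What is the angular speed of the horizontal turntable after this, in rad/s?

No external torque acts about the axis; L_before = L_after.
I_p = (2.45)(0.324)² = 0.2572 kg·m².
Added inertia Σmr² = (0.675)(0.259)² + (0.488)(0.257)² = 0.07751 kg·m²; I_f = 0.2572 + 0.07751 = 0.3347 kg·m².
ω_f = I_p ω_i / I_f = (0.2572)(4.18) / 0.3347 = 3.212 rad/s.

ω_f ≈ 3.21 rad/s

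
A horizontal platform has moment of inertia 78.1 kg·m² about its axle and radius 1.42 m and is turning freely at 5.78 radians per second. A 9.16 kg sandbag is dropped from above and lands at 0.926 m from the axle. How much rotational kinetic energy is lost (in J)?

energy lost ≈ 119 J

No external torque acts about the axle; L_before = L_after.
Added inertia Σmr² = (9.16)(0.926)² = 7.854 kg·m²; I_f = 78.10 + 7.854 = 85.95 kg·m².
ω_f = I_p ω_i / I_f = (78.10)(5.78) / 85.95 = 5.252 rad/s.
KE_i = ½(78.10)(5.780 rad/s)² = 1305 J; KE_f = ½(85.95)(5.252)² = 1185 J.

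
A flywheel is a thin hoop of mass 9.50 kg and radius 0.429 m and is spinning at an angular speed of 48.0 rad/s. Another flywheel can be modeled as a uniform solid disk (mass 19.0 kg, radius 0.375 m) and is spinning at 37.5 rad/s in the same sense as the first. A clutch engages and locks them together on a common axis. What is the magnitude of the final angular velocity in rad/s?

No external torque acts about the common axis, so total angular momentum is conserved.
Moments of inertia: I_A = (9.50)(0.429)² = 1.748 kg·m²; I_B = ½(19.0)(0.375)² = 1.336 kg·m².
Taking A's sense as positive: L = (1.748)(48.0) + (1.336)(37.5) = 134.0 kg·m²·rad/s.
Combined I = 1.748 + 1.336 = 3.084 kg·m².
ω_f = L / I = 134.0 / 3.084 = 43.45 rad/s.

|ω_f| ≈ 43.5 rad/s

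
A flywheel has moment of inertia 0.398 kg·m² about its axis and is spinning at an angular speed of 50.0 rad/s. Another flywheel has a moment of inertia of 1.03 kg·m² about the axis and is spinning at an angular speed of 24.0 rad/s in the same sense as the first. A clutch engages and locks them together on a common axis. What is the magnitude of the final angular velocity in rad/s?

|ω_f| ≈ 31.2 rad/s

The coupling torques are internal; angular momentum about the shared axis is conserved.
Taking A's sense as positive: L = (0.3980)(50.0) + (1.030)(24.0) = 44.62 kg·m²·rad/s.
Combined I = 0.3980 + 1.030 = 1.428 kg·m².
ω_f = L / I = 44.62 / 1.428 = 31.25 rad/s.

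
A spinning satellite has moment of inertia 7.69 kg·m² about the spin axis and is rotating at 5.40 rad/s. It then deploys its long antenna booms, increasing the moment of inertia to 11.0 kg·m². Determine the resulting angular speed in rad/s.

Angular momentum about the spin axis is conserved since the torque about it is zero.
ω₂ = I₁ω₁ / I₂ = (7.690)(5.40 rad/s) / (11.00) = 3.775 rad/s.

ω₂ ≈ 3.78 rad/s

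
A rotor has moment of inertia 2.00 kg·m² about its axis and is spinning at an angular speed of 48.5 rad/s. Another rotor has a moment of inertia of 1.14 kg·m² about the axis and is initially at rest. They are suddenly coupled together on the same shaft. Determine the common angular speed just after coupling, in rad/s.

|ω_f| ≈ 30.9 rad/s

The coupling torques are internal; angular momentum about the shared axis is conserved.
Taking A's sense as positive: L = (2.000)(48.5) = 97.00 kg·m²·rad/s.
Combined I = 2.000 + 1.140 = 3.140 kg·m².
ω_f = L / I = 97.00 / 3.140 = 30.89 rad/s.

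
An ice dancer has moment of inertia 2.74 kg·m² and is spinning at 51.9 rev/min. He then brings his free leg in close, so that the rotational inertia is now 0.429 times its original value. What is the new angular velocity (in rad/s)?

No external torque acts about the spin axis, so angular momentum is conserved.
I₂ = 0.429 × 2.74 = 1.175 kg·m².
ω₂ = I₁ω₁ / I₂ = (2.740)(51.9 rpm) / (1.175) = 121.0 rpm = 12.67 rad/s.

ω₂ ≈ 12.7 rad/s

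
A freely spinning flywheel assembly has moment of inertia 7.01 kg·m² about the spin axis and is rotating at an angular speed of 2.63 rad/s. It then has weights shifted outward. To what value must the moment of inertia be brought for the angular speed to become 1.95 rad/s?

I₂ ≈ 9.45 kg·m²

No external torque acts about the spin axis, so angular momentum is conserved.
I₂ = I₁ω₁ / ω₂ = (7.01)(2.63) / (1.95) = 9.455 kg·m².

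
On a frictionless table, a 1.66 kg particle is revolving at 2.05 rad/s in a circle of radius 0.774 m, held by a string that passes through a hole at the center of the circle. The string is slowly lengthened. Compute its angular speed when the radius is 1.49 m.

ω₂ ≈ 0.553 rad/s

The constraining force is radial, so m r² ω about the center is conserved.
ω₂ = ω₁ (r₁/r₂)² = (2.05)(0.774/1.49)² = 0.5532 rad/s.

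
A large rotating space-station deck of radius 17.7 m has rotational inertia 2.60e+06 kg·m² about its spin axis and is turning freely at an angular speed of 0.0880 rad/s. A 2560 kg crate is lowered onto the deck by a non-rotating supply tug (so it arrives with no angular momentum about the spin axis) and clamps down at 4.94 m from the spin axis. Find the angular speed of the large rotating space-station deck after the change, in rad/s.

The added mass arrives with no angular momentum about the spin axis, and any external torque about the spin axis is negligible, so the system's angular momentum is conserved.
Added inertia Σmr² = (2560)(4.94)² = 62470 kg·m²; I_f = 2.600e+06 + 62470 = 2.662e+06 kg·m².
ω_f = I_p ω_i / I_f = (2.600e+06)(0.0880) / 2.662e+06 = 0.08594 rad/s.

ω_f ≈ 0.0859 rad/s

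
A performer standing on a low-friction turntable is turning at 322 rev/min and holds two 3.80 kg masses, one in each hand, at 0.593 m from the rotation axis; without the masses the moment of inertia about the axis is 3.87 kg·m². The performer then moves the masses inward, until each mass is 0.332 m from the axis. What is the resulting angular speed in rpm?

No external torque acts about the spin axis, so angular momentum is conserved.
I₁ = 3.87 + 2(3.80)(0.593)² = 6.543 kg·m²; I₂ = 3.87 + 2(3.80)(0.332)² = 4.708 kg·m².
ω₂ = I₁ω₁ / I₂ = (6.543)(322 rpm) / (4.708) = 447.5 rpm.

ω₂ ≈ 447 rpm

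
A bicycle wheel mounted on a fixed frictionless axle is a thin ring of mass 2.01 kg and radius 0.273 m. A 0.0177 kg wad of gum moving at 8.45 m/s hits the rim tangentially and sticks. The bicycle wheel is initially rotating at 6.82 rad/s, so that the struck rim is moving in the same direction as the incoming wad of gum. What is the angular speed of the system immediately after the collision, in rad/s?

|ω_f| ≈ 7.03 rad/s

About the axle the impulsive forces during the collision are internal, so angular momentum about that axis is conserved.
I_p = (2.01)(0.273)² = 0.1498 kg·m². Taking the sense of the wad of gum's angular momentum as positive, L_{wad} = m v R = (0.0177)(8.45)(0.273) = 0.04083 kg·m²/s.
L_i = +I_p ω_p + m v R = +(0.1498)(6.82) + 0.04083 = 1.062 kg·m²/s.
After sticking, I_f = I_p + m R² = 0.1498 + (0.0177)(0.273)² = 0.1511 kg·m².
ω_f = L_i / I_f = 1.062 / 0.1511 = 7.031 rad/s.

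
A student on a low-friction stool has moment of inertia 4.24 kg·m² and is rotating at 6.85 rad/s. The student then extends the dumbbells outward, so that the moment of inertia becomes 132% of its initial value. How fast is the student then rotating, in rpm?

ω₂ ≈ 49.6 rpm

With no external torque about the axis, L is conserved: I₁ω₁ = I₂ω₂.
I₂ = 1.32 × 4.24 = 5.597 kg·m².
ω₂ = I₁ω₁ / I₂ = (4.240)(6.85 rad/s) / (5.597) = 5.189 rad/s = 49.56 rpm.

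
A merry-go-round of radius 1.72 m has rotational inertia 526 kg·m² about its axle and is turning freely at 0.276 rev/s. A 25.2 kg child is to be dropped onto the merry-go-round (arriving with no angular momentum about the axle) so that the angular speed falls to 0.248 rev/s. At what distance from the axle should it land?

No external torque acts about the axle; L_before = L_after.
I_p ω_i = (I_p + m r²) ω_f ⇒ m r² = I_p(ω_i/ω_f − 1) = 526.0(0.276/0.248 − 1) = 59.39 kg·m².
r = √(59.39/25.2) = 1.535 m.

r ≈ 1.54 m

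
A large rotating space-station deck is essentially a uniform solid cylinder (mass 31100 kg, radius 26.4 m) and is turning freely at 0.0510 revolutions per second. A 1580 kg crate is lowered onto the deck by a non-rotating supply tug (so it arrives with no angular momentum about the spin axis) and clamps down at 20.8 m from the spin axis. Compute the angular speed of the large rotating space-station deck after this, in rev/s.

The added mass arrives with no angular momentum about the spin axis, and any external torque about the spin axis is negligible, so the system's angular momentum is conserved.
I_p = ½(31100)(26.4)² = 1.084e+07 kg·m².
Added inertia Σmr² = (1580)(20.8)² = 6.836e+05 kg·m²; I_f = 1.084e+07 + 6.836e+05 = 1.152e+07 kg·m².
ω_f = I_p ω_i / I_f = (1.084e+07)(0.0510) / 1.152e+07 = 0.04797 rev/s.

ω_f ≈ 0.0480 rev/s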